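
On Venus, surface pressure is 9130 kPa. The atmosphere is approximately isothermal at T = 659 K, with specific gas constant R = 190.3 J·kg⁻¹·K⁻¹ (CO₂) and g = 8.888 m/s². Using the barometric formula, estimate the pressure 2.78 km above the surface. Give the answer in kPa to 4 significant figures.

Scale height: H = RT/g = 190.3 × 659 / 8.888 = 14110 m.
Barometric formula: P = P₀ exp(−z/H).
z/H = 2780.0/14110 = 0.19702; exp(−0.19702) = 0.82117.
P = 9130 × 0.82117 = 7497.3 kPa.

P ≈ 7497 kPa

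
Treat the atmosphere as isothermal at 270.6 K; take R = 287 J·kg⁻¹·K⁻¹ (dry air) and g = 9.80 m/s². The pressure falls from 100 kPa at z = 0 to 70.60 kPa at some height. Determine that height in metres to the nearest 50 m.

Scale height: H = RT/g = 287 × 270.6 / 9.80 = 7924.7 m.
Invert the barometric formula: z = H ln(P₀/P).
P₀/P = 100/70.60 = 1.4164; ln(1.4164) = 0.34812.
z = 7924.7 × 0.34812 = 2758.7 m.

z ≈ 2750 m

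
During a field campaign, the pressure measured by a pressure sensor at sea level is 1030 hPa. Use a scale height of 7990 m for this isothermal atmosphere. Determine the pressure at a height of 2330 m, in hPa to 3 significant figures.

P ≈ 769 hPa

Barometric formula: P = P₀ exp(−z/H).
z/H = 2330.0/7990.0 = 0.29161; exp(−0.29161) = 0.74706.
P = 1030 × 0.74706 = 769.47 hPa.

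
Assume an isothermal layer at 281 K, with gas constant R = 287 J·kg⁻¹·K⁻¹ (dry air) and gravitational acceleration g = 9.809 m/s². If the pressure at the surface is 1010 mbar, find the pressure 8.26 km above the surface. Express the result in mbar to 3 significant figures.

P ≈ 370 mbar

Scale height: H = RT/g = 287 × 281 / 9.809 = 8221.7 m.
Barometric formula: P = P₀ exp(−z/H).
z/H = 8260.0/8221.7 = 1.0047; exp(−1.0047) = 0.36615.
P = 1010 × 0.36615 = 369.81 mbar.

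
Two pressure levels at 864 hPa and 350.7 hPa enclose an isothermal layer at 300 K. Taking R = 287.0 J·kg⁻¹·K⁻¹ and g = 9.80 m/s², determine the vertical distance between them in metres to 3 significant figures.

Δz ≈ 7920 m

Hypsometric equation: Δz = (R T̄/g) ln(P₁/P₂).
R T̄/g = 287.0 × 300 / 9.80 = 8785.7 m.
ln(864/350.7) = ln(2.4636) = 0.90162.
Δz = 8785.7 × 0.90162 = 7921.4 m.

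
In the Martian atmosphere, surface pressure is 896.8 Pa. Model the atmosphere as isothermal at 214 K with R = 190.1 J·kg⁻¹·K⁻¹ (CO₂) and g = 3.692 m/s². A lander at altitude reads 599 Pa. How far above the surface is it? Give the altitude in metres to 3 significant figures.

z ≈ 4450 m

Scale height: H = RT/g = 190.1 × 214 / 3.692 = 11019 m.
Invert the barometric formula: z = H ln(P₀/P).
P₀/P = 896.8/599 = 1.4972; ln(1.4972) = 0.40360.
z = 11019 × 0.40360 = 4447.3 m.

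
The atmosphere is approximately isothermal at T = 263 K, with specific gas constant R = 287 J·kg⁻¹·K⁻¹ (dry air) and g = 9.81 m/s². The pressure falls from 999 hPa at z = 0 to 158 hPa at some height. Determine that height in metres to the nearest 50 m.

Scale height: H = RT/g = 287 × 263 / 9.81 = 7694.3 m.
Invert the barometric formula: z = H ln(P₀/P).
P₀/P = 999/158 = 6.3228; ln(6.3228) = 1.8442.
z = 7694.3 × 1.8442 = 14190 m.

z ≈ 14200 m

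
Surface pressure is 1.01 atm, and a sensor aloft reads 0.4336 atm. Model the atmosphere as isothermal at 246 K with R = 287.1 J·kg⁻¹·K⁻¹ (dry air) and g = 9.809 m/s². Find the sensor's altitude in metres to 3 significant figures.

z ≈ 6090 m

Scale height: H = RT/g = 287.1 × 246 / 9.809 = 7200.2 m.
Invert the barometric formula: z = H ln(P₀/P).
P₀/P = 1.01/0.4336 = 2.3293; ln(2.3293) = 0.84557.
z = 7200.2 × 0.84557 = 6088.3 m.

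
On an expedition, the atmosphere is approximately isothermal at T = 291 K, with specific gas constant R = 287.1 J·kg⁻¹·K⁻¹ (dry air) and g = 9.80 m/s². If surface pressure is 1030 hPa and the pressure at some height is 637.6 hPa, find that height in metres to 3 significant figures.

Scale height: H = RT/g = 287.1 × 291 / 9.80 = 8525.1 m.
Invert the barometric formula: z = H ln(P₀/P).
P₀/P = 1030/637.6 = 1.6154; ln(1.6154) = 0.47958.
z = 8525.1 × 0.47958 = 4088.5 m.

z ≈ 4090 m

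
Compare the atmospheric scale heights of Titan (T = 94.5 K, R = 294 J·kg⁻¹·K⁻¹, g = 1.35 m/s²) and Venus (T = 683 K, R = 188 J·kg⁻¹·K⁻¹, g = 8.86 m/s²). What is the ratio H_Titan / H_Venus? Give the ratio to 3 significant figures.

H_Titan/H_Venus ≈ 1.42

H = RT/g for each body.
H_Titan = 294 × 94.5 / 1.35 = 20580 m.
H_Venus = 188 × 683 / 8.86 = 14493 m.
H_Titan/H_Venus = 20580/14493 = 1.4200.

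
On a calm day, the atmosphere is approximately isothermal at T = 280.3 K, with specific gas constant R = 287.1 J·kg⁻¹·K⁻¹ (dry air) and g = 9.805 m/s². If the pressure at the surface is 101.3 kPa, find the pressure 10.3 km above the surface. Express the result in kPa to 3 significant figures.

P ≈ 28.9 kPa

Scale height: H = RT/g = 287.1 × 280.3 / 9.805 = 8207.5 m.
Barometric formula: P = P₀ exp(−z/H).
z/H = 10300/8207.5 = 1.2549; exp(−1.2549) = 0.28510.
P = 101.3 × 0.28510 = 28.881 kPa.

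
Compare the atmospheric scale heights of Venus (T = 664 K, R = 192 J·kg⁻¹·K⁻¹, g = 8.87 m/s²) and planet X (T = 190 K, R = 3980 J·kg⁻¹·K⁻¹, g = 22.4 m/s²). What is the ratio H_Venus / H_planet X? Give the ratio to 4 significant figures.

H = RT/g for each body.
H_Venus = 192 × 664 / 8.87 = 14373 m.
H_planet X = 3980 × 190 / 22.4 = 33759 m.
H_Venus/H_planet X = 14373/33759 = 0.42575.

H_Venus/H_planet X ≈ 0.4258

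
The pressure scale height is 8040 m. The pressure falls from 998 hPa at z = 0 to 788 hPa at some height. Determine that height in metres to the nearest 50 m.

z ≈ 1900 m

Invert the barometric formula: z = H ln(P₀/P).
P₀/P = 998/788 = 1.2665; ln(1.2665) = 0.23626.
z = 8040.0 × 0.23626 = 1899.5 m.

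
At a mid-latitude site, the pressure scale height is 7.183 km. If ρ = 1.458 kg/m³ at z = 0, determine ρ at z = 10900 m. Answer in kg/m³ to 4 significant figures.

ρ ≈ 0.3197 kg/m³

In an isothermal atmosphere, density decays like pressure: ρ = ρ₀ exp(−z/H).
z/H = 10900/7183.0 = 1.5175; exp(−1.5175) = 0.21926.
ρ = 1.458 × 0.21926 = 0.31968 kg/m³.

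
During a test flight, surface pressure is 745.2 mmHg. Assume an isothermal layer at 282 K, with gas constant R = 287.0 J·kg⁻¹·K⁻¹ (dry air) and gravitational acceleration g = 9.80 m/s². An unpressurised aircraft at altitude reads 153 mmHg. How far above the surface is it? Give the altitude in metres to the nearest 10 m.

z ≈ 13080 m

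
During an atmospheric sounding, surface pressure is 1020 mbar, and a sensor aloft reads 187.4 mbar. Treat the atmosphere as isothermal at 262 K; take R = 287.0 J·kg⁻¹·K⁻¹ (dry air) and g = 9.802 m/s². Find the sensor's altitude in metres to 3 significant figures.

z ≈ 13000 m

Scale height: H = RT/g = 287.0 × 262 / 9.802 = 7671.3 m.
Invert the barometric formula: z = H ln(P₀/P).
P₀/P = 1020/187.4 = 5.4429; ln(5.4429) = 1.6943.
z = 7671.3 × 1.6943 = 12997 m.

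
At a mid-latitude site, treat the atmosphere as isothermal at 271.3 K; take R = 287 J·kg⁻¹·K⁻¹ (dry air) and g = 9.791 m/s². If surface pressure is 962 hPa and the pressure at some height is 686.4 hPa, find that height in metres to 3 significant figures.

z ≈ 2680 m

Scale height: H = RT/g = 287 × 271.3 / 9.791 = 7952.5 m.
Invert the barometric formula: z = H ln(P₀/P).
P₀/P = 962/686.4 = 1.4015; ln(1.4015) = 0.33754.
z = 7952.5 × 0.33754 = 2684.3 m.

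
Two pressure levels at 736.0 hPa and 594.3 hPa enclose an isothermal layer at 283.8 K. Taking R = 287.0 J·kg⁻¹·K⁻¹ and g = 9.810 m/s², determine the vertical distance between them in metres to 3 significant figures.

Δz ≈ 1780 m

Hypsometric equation: Δz = (R T̄/g) ln(P₁/P₂).
R T̄/g = 287.0 × 283.8 / 9.810 = 8302.8 m.
ln(736.0/594.3) = ln(1.2384) = 0.21382.
Δz = 8302.8 × 0.21382 = 1775.3 m.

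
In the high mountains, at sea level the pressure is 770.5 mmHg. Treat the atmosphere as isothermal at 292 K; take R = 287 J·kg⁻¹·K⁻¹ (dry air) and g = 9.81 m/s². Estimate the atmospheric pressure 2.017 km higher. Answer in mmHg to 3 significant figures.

P ≈ 608 mmHg

Scale height: H = RT/g = 287 × 292 / 9.81 = 8542.7 m.
Barometric formula: P = P₀ exp(−z/H).
z/H = 2017.0/8542.7 = 0.23611; exp(−0.23611) = 0.78969.
P = 770.5 × 0.78969 = 608.46 mmHg.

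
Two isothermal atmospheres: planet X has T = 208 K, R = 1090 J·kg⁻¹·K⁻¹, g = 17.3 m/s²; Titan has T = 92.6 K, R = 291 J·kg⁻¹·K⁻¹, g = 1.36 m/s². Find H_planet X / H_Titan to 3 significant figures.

H_planet X/H_Titan ≈ 0.661

H = RT/g for each body.
H_planet X = 1090 × 208 / 17.3 = 13105 m.
H_Titan = 291 × 92.6 / 1.36 = 19814 m.
H_planet X/H_Titan = 13105/19814 = 0.66140.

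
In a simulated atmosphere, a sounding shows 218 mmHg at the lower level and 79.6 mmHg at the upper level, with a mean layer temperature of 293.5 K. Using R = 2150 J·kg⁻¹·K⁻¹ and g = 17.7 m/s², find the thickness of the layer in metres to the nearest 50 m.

Hypsometric equation: Δz = (R T̄/g) ln(P₁/P₂).
R T̄/g = 2150 × 293.5 / 17.7 = 35651 m.
ln(218/79.6) = ln(2.7387) = 1.0075.
Δz = 35651 × 1.0075 = 35918 m.

Δz ≈ 35900 m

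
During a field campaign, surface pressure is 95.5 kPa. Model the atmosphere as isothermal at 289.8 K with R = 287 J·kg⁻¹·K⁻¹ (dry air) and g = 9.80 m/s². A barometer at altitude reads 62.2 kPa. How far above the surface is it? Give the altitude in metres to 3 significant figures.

z ≈ 3640 m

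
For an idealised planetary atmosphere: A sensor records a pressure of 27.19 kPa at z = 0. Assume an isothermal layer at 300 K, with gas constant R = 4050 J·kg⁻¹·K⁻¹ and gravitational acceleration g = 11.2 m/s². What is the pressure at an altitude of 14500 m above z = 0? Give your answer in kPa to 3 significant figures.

P ≈ 23.8 kPa

Scale height: H = RT/g = 4050 × 300 / 11.2 = 108480 m.
Barometric formula: P = P₀ exp(−z/H).
z/H = 14500/108480 = 0.13367; exp(−0.13367) = 0.87488.
P = 27.19 × 0.87488 = 23.788 kPa.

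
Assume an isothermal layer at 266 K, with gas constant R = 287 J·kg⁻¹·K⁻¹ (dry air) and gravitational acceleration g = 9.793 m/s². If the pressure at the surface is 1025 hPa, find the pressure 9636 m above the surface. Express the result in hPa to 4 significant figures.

P ≈ 297.8 hPa

Scale height: H = RT/g = 287 × 266 / 9.793 = 7795.6 m.
Barometric formula: P = P₀ exp(−z/H).
z/H = 9636.0/7795.6 = 1.2361; exp(−1.2361) = 0.29052.
P = 1025 × 0.29052 = 297.78 hPa.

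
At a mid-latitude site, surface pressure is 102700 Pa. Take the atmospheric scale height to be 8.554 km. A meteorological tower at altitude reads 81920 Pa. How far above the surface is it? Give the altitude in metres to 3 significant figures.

z ≈ 1930 m

Invert the barometric formula: z = H ln(P₀/P).
P₀/P = 102700/81920 = 1.2537; ln(1.2537) = 0.22610.
z = 8554.0 × 0.22610 = 1934.1 m.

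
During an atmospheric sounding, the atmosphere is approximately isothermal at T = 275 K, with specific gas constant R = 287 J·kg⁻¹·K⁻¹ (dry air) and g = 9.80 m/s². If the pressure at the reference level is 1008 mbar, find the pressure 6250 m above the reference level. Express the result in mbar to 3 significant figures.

P ≈ 464 mbar

Scale height: H = RT/g = 287 × 275 / 9.80 = 8053.6 m.
Barometric formula: P = P₀ exp(−z/H).
z/H = 6250.0/8053.6 = 0.77605; exp(−0.77605) = 0.46022.
P = 1008 × 0.46022 = 463.90 mbar.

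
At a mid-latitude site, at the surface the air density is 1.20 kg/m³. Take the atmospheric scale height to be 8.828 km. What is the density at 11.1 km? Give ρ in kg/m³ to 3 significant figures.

In an isothermal atmosphere, density decays like pressure: ρ = ρ₀ exp(−z/H).
z/H = 11100/8828.0 = 1.2574; exp(−1.2574) = 0.28439.
ρ = 1.20 × 0.28439 = 0.34127 kg/m³.

ρ ≈ 0.341 kg/m³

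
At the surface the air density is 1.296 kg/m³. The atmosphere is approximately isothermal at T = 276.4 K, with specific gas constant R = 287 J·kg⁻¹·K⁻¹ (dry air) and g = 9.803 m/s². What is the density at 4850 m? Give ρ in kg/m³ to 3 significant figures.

ρ ≈ 0.712 kg/m³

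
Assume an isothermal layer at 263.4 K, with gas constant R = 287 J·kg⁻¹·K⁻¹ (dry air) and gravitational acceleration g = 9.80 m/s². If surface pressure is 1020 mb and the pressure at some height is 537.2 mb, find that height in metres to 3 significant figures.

z ≈ 4950 m

Scale height: H = RT/g = 287 × 263.4 / 9.80 = 7713.9 m.
Invert the barometric formula: z = H ln(P₀/P).
P₀/P = 1020/537.2 = 1.8987; ln(1.8987) = 0.64117.
z = 7713.9 × 0.64117 = 4945.9 m.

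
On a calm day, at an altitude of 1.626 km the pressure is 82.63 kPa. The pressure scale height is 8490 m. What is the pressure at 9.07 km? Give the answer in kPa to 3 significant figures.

Between two levels, P₂ = P₁ exp(−Δz/H) with Δz = z₂ − z₁.
Δz = 9070.0 − 1626.0 = 7444.0 m; Δz/H = 7444.0/8490.0 = 0.87680.
P₂ = 82.63 × exp(−0.87680) = 82.63 × 0.41611 = 34.383 kPa.

P ≈ 34.4 kPa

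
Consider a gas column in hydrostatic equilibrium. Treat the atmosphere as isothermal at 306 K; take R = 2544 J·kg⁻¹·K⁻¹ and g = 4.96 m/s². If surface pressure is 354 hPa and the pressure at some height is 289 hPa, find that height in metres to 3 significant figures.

Scale height: H = RT/g = 2544 × 306 / 4.96 = 156950 m.
Invert the barometric formula: z = H ln(P₀/P).
P₀/P = 354/289 = 1.2249; ln(1.2249) = 0.20286.
z = 156950 × 0.20286 = 31839 m.

z ≈ 31800 m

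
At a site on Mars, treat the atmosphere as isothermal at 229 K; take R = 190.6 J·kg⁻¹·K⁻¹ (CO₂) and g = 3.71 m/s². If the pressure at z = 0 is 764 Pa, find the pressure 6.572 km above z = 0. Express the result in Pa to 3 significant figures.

P ≈ 437 Pa

Scale height: H = RT/g = 190.6 × 229 / 3.71 = 11765 m.
Barometric formula: P = P₀ exp(−z/H).
z/H = 6572.0/11765 = 0.55861; exp(−0.55861) = 0.57200.
P = 764 × 0.57200 = 437.01 Pa.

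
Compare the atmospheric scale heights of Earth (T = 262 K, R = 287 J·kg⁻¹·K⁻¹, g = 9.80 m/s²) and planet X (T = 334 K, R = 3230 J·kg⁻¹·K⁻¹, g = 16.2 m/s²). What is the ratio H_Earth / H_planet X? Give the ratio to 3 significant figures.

H = RT/g for each body.
H_Earth = 287 × 262 / 9.80 = 7672.9 m.
H_planet X = 3230 × 334 / 16.2 = 66594 m.
H_Earth/H_planet X = 7672.9/66594 = 0.11522.

H_Earth/H_planet X ≈ 0.115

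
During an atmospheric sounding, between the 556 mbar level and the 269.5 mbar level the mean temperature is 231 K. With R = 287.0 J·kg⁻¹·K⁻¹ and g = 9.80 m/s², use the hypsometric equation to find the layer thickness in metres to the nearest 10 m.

Hypsometric equation: Δz = (R T̄/g) ln(P₁/P₂).
R T̄/g = 287.0 × 231 / 9.80 = 6765.0 m.
ln(556/269.5) = ln(2.0631) = 0.72421.
Δz = 6765.0 × 0.72421 = 4899.3 m.

Δz ≈ 4900 m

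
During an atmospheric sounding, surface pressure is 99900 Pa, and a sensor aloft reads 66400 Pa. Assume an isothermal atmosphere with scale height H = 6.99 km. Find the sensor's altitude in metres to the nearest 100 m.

z ≈ 2900 m

Invert the barometric formula: z = H ln(P₀/P).
P₀/P = 99900/66400 = 1.5045; ln(1.5045) = 0.40846.
z = 6990.0 × 0.40846 = 2855.1 m.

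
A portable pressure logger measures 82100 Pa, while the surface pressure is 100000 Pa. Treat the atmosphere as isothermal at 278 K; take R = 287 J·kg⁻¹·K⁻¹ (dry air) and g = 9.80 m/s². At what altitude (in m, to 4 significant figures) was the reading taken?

Scale height: H = RT/g = 287 × 278 / 9.80 = 8141.4 m.
Invert the barometric formula: z = H ln(P₀/P).
P₀/P = 100000/82100 = 1.2180; ln(1.2180) = 0.19721.
z = 8141.4 × 0.19721 = 1605.6 m.

z ≈ 1606 m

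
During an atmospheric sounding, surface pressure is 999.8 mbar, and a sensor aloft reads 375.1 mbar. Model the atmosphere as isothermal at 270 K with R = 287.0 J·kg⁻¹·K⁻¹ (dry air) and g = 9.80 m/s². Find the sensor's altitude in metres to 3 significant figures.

z ≈ 7750 m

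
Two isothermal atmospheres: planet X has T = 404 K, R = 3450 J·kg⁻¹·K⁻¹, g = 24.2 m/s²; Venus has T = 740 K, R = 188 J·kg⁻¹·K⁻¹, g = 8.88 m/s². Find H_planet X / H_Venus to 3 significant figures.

H = RT/g for each body.
H_planet X = 3450 × 404 / 24.2 = 57595 m.
H_Venus = 188 × 740 / 8.88 = 15667 m.
H_planet X/H_Venus = 57595/15667 = 3.6762.

H_planet X/H_Venus ≈ 3.68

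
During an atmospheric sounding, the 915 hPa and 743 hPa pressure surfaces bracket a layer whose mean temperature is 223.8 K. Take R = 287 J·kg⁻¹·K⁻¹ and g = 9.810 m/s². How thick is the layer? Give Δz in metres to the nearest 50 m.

Hypsometric equation: Δz = (R T̄/g) ln(P₁/P₂).
R T̄/g = 287 × 223.8 / 9.810 = 6547.5 m.
ln(915/743) = ln(1.2315) = 0.20823.
Δz = 6547.5 × 0.20823 = 1363.4 m.

Δz ≈ 1350 m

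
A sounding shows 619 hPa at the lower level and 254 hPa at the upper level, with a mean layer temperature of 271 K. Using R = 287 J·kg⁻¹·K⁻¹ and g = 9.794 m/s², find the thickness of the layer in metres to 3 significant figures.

Δz ≈ 7070 m

Hypsometric equation: Δz = (R T̄/g) ln(P₁/P₂).
R T̄/g = 287 × 271 / 9.794 = 7941.3 m.
ln(619/254) = ln(2.4370) = 0.89077.
Δz = 7941.3 × 0.89077 = 7073.9 m.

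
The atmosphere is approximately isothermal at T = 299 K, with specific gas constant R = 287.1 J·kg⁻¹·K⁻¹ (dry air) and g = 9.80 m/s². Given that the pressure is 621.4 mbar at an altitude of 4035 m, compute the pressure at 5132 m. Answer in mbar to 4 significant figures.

P ≈ 548.3 mbar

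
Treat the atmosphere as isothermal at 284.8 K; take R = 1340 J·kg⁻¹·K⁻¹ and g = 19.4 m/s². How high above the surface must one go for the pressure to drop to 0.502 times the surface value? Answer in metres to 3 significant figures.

Scale height: H = RT/g = 1340 × 284.8 / 19.4 = 19672 m.
Set P/P₀ = exp(−z/H) = 0.502, so z = −H ln(0.502).
−ln(0.502) = 0.68916; z = 19672 × 0.68916 = 13557 m.

z ≈ 13600 m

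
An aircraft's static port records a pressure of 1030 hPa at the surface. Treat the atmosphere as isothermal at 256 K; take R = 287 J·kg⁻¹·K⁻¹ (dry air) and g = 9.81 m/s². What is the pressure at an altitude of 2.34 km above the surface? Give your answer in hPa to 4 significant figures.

P ≈ 753.6 hPa

Scale height: H = RT/g = 287 × 256 / 9.81 = 7489.5 m.
Barometric formula: P = P₀ exp(−z/H).
z/H = 2340.0/7489.5 = 0.31244; exp(−0.31244) = 0.73166.
P = 1030 × 0.73166 = 753.61 hPa.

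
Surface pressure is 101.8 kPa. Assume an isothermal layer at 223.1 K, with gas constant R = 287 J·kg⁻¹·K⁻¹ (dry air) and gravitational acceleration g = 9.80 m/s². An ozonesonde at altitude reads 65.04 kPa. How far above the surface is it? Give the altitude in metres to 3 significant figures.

z ≈ 2930 m

Scale height: H = RT/g = 287 × 223.1 / 9.80 = 6533.6 m.
Invert the barometric formula: z = H ln(P₀/P).
P₀/P = 101.8/65.04 = 1.5652; ln(1.5652) = 0.44801.
z = 6533.6 × 0.44801 = 2927.1 m.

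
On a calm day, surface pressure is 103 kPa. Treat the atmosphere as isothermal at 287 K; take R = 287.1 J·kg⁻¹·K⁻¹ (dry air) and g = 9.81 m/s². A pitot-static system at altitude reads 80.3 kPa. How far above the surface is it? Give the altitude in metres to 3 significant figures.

Scale height: H = RT/g = 287.1 × 287 / 9.81 = 8399.4 m.
Invert the barometric formula: z = H ln(P₀/P).
P₀/P = 103/80.3 = 1.2827; ln(1.2827) = 0.24897.
z = 8399.4 × 0.24897 = 2091.2 m.

z ≈ 2090 m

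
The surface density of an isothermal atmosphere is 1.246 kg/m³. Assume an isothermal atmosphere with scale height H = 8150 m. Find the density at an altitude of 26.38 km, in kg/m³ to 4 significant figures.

ρ ≈ 0.04895 kg/m³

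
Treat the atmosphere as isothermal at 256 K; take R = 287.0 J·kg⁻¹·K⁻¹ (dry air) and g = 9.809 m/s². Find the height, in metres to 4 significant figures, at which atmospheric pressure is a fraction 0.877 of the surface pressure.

z ≈ 983.1 m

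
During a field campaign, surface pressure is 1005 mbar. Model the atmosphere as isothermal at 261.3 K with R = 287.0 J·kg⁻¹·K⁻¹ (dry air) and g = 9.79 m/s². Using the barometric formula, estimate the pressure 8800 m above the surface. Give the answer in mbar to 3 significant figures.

Scale height: H = RT/g = 287.0 × 261.3 / 9.79 = 7660.2 m.
Barometric formula: P = P₀ exp(−z/H).
z/H = 8800.0/7660.2 = 1.1488; exp(−1.1488) = 0.31702.
P = 1005 × 0.31702 = 318.61 mbar.

P ≈ 319 mbar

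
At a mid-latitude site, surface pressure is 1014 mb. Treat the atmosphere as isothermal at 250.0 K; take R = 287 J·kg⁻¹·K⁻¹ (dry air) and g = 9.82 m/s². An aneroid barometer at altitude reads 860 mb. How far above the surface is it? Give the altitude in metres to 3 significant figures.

z ≈ 1200 m

Scale height: H = RT/g = 287 × 250.0 / 9.82 = 7306.5 m.
Invert the barometric formula: z = H ln(P₀/P).
P₀/P = 1014/860 = 1.1791; ln(1.1791) = 0.16475.
z = 7306.5 × 0.16475 = 1203.7 m.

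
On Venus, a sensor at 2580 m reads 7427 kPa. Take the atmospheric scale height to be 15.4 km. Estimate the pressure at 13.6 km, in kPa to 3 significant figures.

Between two levels, P₂ = P₁ exp(−Δz/H) with Δz = z₂ − z₁.
Δz = 13600 − 2580.0 = 11020 m; Δz/H = 11020/15400 = 0.71558.
P₂ = 7427 × exp(−0.71558) = 7427 × 0.48891 = 3631.1 kPa.

P ≈ 3630 kPa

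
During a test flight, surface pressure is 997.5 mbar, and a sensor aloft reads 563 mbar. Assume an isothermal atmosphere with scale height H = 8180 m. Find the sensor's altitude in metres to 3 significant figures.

z ≈ 4680 m

Invert the barometric formula: z = H ln(P₀/P).
P₀/P = 997.5/563 = 1.7718; ln(1.7718) = 0.57200.
z = 8180.0 × 0.57200 = 4679.0 m.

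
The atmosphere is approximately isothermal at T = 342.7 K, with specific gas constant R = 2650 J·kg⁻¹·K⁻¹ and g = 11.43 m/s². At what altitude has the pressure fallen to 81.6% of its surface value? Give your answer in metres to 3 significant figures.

z ≈ 16200 m

Scale height: H = RT/g = 2650 × 342.7 / 11.43 = 79454 m.
Set P/P₀ = exp(−z/H) = 0.816, so z = −H ln(0.816).
−ln(0.816) = 0.20334; z = 79454 × 0.20334 = 16156 m.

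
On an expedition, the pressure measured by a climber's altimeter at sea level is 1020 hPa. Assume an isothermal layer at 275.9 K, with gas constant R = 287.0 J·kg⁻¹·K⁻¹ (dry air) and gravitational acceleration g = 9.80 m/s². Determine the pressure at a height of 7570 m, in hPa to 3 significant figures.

P ≈ 400 hPa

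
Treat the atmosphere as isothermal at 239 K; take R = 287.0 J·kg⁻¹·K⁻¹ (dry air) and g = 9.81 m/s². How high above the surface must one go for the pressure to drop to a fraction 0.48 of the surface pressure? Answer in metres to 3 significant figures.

Scale height: H = RT/g = 287.0 × 239 / 9.81 = 6992.2 m.
Set P/P₀ = exp(−z/H) = 0.48, so z = −H ln(0.48).
−ln(0.48) = 0.73397; z = 6992.2 × 0.73397 = 5132.1 m.

z ≈ 5130 m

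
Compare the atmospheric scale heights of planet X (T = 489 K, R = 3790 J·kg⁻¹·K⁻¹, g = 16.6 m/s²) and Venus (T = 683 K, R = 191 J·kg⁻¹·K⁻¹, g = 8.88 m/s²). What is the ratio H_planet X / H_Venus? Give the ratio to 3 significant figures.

H_planet X/H_Venus ≈ 7.60

H = RT/g for each body.
H_planet X = 3790 × 489 / 16.6 = 111650 m.
H_Venus = 191 × 683 / 8.88 = 14691 m.
H_planet X/H_Venus = 111650/14691 = 7.5999.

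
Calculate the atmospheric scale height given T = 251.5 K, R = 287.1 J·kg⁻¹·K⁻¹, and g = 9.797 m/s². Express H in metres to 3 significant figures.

The scale height of an isothermal atmosphere is H = RT/g.
H = 287.1 × 251.5 / 9.797 = 72206/9.797 = 7370.2 m.

H ≈ 7370 m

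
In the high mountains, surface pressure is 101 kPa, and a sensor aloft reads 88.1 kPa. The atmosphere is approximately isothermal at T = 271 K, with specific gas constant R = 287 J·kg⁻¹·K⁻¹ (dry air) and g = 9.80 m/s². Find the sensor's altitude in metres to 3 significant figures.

Scale height: H = RT/g = 287 × 271 / 9.80 = 7936.4 m.
Invert the barometric formula: z = H ln(P₀/P).
P₀/P = 101/88.1 = 1.1464; ln(1.1464) = 0.13663.
z = 7936.4 × 0.13663 = 1084.4 m.

z ≈ 1080 m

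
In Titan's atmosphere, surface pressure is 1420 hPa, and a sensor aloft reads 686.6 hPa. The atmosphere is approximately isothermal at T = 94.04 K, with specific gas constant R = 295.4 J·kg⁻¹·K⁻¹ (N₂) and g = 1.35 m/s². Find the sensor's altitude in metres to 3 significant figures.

z ≈ 15000 m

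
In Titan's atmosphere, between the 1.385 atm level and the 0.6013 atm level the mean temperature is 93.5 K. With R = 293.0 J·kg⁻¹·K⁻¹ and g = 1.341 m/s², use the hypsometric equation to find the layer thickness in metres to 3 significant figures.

Δz ≈ 17000 m

Hypsometric equation: Δz = (R T̄/g) ln(P₁/P₂).
R T̄/g = 293.0 × 93.5 / 1.341 = 20429 m.
ln(1.385/0.6013) = ln(2.3033) = 0.83434.
Δz = 20429 × 0.83434 = 17045 m.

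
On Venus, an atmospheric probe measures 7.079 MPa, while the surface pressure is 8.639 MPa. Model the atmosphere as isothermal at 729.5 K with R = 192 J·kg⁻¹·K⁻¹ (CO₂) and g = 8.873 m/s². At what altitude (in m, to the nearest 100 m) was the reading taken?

Scale height: H = RT/g = 192 × 729.5 / 8.873 = 15785 m.
Invert the barometric formula: z = H ln(P₀/P).
P₀/P = 8.639/7.079 = 1.2204; ln(1.2204) = 0.19918.
z = 15785 × 0.19918 = 3144.1 m.

z ≈ 3100 m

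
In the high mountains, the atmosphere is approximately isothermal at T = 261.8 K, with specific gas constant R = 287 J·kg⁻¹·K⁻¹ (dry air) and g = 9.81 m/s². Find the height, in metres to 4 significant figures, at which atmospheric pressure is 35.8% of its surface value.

z ≈ 7868 m

Scale height: H = RT/g = 287 × 261.8 / 9.81 = 7659.2 m.
Set P/P₀ = exp(−z/H) = 0.358, so z = −H ln(0.358).
−ln(0.358) = 1.0272; z = 7659.2 × 1.0272 = 7867.5 m.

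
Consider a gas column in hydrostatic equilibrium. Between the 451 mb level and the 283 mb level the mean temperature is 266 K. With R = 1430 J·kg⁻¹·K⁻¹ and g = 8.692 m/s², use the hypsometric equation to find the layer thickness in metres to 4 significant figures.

Hypsometric equation: Δz = (R T̄/g) ln(P₁/P₂).
R T̄/g = 1430 × 266 / 8.692 = 43762 m.
ln(451/283) = ln(1.5936) = 0.46600.
Δz = 43762 × 0.46600 = 20393 m.

Δz ≈ 20390 m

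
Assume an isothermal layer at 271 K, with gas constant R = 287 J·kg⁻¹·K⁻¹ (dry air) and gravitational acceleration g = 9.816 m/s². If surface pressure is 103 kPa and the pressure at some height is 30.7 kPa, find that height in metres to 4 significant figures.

z ≈ 9591 m

Scale height: H = RT/g = 287 × 271 / 9.816 = 7923.5 m.
Invert the barometric formula: z = H ln(P₀/P).
P₀/P = 103/30.7 = 3.3550; ln(3.3550) = 1.2105.
z = 7923.5 × 1.2105 = 9591.4 m.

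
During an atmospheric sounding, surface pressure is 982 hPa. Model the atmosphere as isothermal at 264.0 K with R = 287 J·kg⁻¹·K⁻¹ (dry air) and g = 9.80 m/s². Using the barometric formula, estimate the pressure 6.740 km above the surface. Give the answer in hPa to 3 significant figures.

Scale height: H = RT/g = 287 × 264.0 / 9.80 = 7731.4 m.
Barometric formula: P = P₀ exp(−z/H).
z/H = 6740.0/7731.4 = 0.87177; exp(−0.87177) = 0.41821.
P = 982 × 0.41821 = 410.68 hPa.

P ≈ 411 hPa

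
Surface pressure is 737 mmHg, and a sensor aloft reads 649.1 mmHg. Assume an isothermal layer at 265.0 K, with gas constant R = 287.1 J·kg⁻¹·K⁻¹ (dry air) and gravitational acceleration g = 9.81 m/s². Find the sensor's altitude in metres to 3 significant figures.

Scale height: H = RT/g = 287.1 × 265.0 / 9.81 = 7755.5 m.
Invert the barometric formula: z = H ln(P₀/P).
P₀/P = 737/649.1 = 1.1354; ln(1.1354) = 0.12699.
z = 7755.5 × 0.12699 = 984.87 m.

z ≈ 985 m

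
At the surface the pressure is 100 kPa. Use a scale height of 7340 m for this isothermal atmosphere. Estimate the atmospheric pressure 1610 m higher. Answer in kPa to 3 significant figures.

Barometric formula: P = P₀ exp(−z/H).
z/H = 1610.0/7340.0 = 0.21935; exp(−0.21935) = 0.80304.
P = 100 × 0.80304 = 80.304 kPa.

P ≈ 80.3 kPa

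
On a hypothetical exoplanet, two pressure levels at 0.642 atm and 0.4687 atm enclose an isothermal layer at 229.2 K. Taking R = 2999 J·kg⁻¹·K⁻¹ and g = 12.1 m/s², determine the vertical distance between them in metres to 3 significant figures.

Hypsometric equation: Δz = (R T̄/g) ln(P₁/P₂).
R T̄/g = 2999 × 229.2 / 12.1 = 56808 m.
ln(0.642/0.4687) = ln(1.3697) = 0.31459.
Δz = 56808 × 0.31459 = 17871 m.

Δz ≈ 17900 m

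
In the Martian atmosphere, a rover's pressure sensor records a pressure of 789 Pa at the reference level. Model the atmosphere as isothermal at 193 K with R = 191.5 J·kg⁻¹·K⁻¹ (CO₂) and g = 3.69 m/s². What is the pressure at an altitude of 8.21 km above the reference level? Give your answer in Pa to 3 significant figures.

Scale height: H = RT/g = 191.5 × 193 / 3.69 = 10016 m.
Barometric formula: P = P₀ exp(−z/H).
z/H = 8210.0/10016 = 0.81969; exp(−0.81969) = 0.44057.
P = 789 × 0.44057 = 347.61 Pa.

P ≈ 348 Pa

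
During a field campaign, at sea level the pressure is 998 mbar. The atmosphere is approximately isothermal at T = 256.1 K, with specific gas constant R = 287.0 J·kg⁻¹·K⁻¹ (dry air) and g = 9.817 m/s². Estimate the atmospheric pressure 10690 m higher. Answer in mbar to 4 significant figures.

P ≈ 239.4 mbar

Scale height: H = RT/g = 287.0 × 256.1 / 9.817 = 7487.1 m.
Barometric formula: P = P₀ exp(−z/H).
z/H = 10690/7487.1 = 1.4278; exp(−1.4278) = 0.23984.
P = 998 × 0.23984 = 239.36 mbar.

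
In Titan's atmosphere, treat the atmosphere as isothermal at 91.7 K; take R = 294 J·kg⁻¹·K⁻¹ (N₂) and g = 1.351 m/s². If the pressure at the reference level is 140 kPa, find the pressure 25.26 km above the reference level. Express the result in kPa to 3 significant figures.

P ≈ 39.5 kPa

Scale height: H = RT/g = 294 × 91.7 / 1.351 = 19955 m.
Barometric formula: P = P₀ exp(−z/H).
z/H = 25260/19955 = 1.2658; exp(−1.2658) = 0.28201.
P = 140 × 0.28201 = 39.481 kPa.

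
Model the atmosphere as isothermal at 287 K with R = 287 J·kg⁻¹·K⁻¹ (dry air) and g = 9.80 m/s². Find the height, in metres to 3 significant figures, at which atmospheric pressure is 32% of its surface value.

z ≈ 9580 m

Scale height: H = RT/g = 287 × 287 / 9.80 = 8405.0 m.
Set P/P₀ = exp(−z/H) = 0.32, so z = −H ln(0.32).
−ln(0.32) = 1.1394; z = 8405.0 × 1.1394 = 9576.7 m.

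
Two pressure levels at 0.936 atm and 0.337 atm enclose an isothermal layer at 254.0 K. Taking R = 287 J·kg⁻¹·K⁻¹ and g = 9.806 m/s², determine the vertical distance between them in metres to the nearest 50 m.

Hypsometric equation: Δz = (R T̄/g) ln(P₁/P₂).
R T̄/g = 287 × 254.0 / 9.806 = 7434.0 m.
ln(0.936/0.337) = ln(2.7774) = 1.0215.
Δz = 7434.0 × 1.0215 = 7593.8 m.

Δz ≈ 7600 m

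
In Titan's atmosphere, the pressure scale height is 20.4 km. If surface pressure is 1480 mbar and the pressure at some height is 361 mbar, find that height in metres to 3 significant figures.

z ≈ 28800 m

Invert the barometric formula: z = H ln(P₀/P).
P₀/P = 1480/361 = 4.0997; ln(4.0997) = 1.4109.
z = 20400 × 1.4109 = 28782 m.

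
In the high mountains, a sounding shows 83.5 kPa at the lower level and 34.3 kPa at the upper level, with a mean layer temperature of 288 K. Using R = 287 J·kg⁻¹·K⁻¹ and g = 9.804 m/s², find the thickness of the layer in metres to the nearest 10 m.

Δz ≈ 7500 m

Hypsometric equation: Δz = (R T̄/g) ln(P₁/P₂).
R T̄/g = 287 × 288 / 9.804 = 8430.8 m.
ln(83.5/34.3) = ln(2.4344) = 0.88970.
Δz = 8430.8 × 0.88970 = 7500.9 m.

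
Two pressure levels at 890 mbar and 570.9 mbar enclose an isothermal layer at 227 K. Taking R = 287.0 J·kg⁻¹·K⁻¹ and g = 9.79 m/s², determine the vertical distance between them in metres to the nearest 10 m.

Hypsometric equation: Δz = (R T̄/g) ln(P₁/P₂).
R T̄/g = 287.0 × 227 / 9.79 = 6654.6 m.
ln(890/570.9) = ln(1.5589) = 0.44398.
Δz = 6654.6 × 0.44398 = 2954.5 m.

Δz ≈ 2950 m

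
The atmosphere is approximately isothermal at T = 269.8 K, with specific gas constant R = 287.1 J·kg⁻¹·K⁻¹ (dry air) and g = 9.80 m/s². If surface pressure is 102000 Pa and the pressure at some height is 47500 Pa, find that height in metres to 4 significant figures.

z ≈ 6041 m

Scale height: H = RT/g = 287.1 × 269.8 / 9.80 = 7904.0 m.
Invert the barometric formula: z = H ln(P₀/P).
P₀/P = 102000/47500 = 2.1474; ln(2.1474) = 0.76426.
z = 7904.0 × 0.76426 = 6040.7 m.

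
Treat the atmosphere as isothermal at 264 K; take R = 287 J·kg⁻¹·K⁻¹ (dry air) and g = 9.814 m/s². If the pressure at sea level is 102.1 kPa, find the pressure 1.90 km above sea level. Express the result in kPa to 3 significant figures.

P ≈ 79.8 kPa

Scale height: H = RT/g = 287 × 264 / 9.814 = 7720.4 m.
Barometric formula: P = P₀ exp(−z/H).
z/H = 1900.0/7720.4 = 0.24610; exp(−0.24610) = 0.78184.
P = 102.1 × 0.78184 = 79.826 kPa.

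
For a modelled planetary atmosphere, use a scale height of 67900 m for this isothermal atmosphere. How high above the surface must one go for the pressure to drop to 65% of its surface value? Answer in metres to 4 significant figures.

Set P/P₀ = exp(−z/H) = 0.65, so z = −H ln(0.65).
−ln(0.65) = 0.43078; z = 67900 × 0.43078 = 29250 m.

z ≈ 29250 m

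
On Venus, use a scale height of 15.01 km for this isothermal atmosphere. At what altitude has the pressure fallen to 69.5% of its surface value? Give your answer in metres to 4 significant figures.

Set P/P₀ = exp(−z/H) = 0.695, so z = −H ln(0.695).
−ln(0.695) = 0.36384; z = 15010 × 0.36384 = 5461.2 m.

z ≈ 5461 m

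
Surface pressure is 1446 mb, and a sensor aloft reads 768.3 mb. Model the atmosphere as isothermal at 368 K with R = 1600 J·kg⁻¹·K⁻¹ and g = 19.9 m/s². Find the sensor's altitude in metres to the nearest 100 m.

z ≈ 18700 m

Scale height: H = RT/g = 1600 × 368 / 19.9 = 29588 m.
Invert the barometric formula: z = H ln(P₀/P).
P₀/P = 1446/768.3 = 1.8821; ln(1.8821) = 0.63239.
z = 29588 × 0.63239 = 18711 m.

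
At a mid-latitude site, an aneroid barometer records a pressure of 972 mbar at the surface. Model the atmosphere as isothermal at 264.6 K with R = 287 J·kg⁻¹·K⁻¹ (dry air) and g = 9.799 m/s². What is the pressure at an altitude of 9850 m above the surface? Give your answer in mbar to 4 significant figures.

Scale height: H = RT/g = 287 × 264.6 / 9.799 = 7749.8 m.
Barometric formula: P = P₀ exp(−z/H).
z/H = 9850.0/7749.8 = 1.2710; exp(−1.2710) = 0.28055.
P = 972 × 0.28055 = 272.69 mbar.

P ≈ 272.7 mbar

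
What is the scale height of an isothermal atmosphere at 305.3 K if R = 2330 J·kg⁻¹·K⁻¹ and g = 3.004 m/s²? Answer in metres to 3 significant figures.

The scale height of an isothermal atmosphere is H = RT/g.
H = 2330 × 305.3 / 3.004 = 711350/3.004 = 236800 m.

H ≈ 237000 m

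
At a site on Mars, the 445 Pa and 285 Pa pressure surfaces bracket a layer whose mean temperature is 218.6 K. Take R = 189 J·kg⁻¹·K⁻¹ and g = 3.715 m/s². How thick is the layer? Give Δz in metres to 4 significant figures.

Δz ≈ 4955 m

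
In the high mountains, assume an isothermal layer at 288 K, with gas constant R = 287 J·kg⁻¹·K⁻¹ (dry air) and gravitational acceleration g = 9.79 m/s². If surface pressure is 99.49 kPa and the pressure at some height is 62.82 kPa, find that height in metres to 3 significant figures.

z ≈ 3880 m

Scale height: H = RT/g = 287 × 288 / 9.79 = 8442.9 m.
Invert the barometric formula: z = H ln(P₀/P).
P₀/P = 99.49/62.82 = 1.5837; ln(1.5837) = 0.45976.
z = 8442.9 × 0.45976 = 3881.7 m.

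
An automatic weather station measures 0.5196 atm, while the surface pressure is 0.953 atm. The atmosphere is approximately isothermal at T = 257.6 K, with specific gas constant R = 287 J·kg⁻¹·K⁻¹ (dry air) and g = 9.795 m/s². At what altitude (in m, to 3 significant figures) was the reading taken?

Scale height: H = RT/g = 287 × 257.6 / 9.795 = 7547.9 m.
Invert the barometric formula: z = H ln(P₀/P).
P₀/P = 0.953/0.5196 = 1.8341; ln(1.8341) = 0.60655.
z = 7547.9 × 0.60655 = 4578.2 m.

z ≈ 4580 m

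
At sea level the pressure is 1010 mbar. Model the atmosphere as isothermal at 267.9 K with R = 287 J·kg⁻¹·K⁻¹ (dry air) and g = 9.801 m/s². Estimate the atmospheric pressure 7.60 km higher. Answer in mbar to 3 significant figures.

P ≈ 383 mbar

Scale height: H = RT/g = 287 × 267.9 / 9.801 = 7844.8 m.
Barometric formula: P = P₀ exp(−z/H).
z/H = 7600.0/7844.8 = 0.96879; exp(−0.96879) = 0.37954.
P = 1010 × 0.37954 = 383.34 mbar.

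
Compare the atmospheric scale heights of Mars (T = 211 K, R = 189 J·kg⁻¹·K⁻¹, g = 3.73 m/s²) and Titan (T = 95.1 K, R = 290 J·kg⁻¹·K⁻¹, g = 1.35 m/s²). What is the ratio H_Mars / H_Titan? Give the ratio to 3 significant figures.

H_Mars/H_Titan ≈ 0.523

H = RT/g for each body.
H_Mars = 189 × 211 / 3.73 = 10691 m.
H_Titan = 290 × 95.1 / 1.35 = 20429 m.
H_Mars/H_Titan = 10691/20429 = 0.52332.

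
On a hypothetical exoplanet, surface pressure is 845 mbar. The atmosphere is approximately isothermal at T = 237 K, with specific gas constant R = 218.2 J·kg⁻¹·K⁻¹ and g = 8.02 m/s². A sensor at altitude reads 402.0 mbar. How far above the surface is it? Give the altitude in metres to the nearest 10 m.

z ≈ 4790 m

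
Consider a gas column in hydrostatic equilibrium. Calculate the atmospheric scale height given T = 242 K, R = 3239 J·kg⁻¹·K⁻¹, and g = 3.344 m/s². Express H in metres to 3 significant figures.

H ≈ 234000 m

The scale height of an isothermal atmosphere is H = RT/g.
H = 3239 × 242 / 3.344 = 783840/3.344 = 234400 m.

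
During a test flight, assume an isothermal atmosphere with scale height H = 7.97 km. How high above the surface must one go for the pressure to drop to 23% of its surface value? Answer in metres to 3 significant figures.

Set P/P₀ = exp(−z/H) = 0.23, so z = −H ln(0.23).
−ln(0.23) = 1.4697; z = 7970.0 × 1.4697 = 11714 m.

z ≈ 11700 m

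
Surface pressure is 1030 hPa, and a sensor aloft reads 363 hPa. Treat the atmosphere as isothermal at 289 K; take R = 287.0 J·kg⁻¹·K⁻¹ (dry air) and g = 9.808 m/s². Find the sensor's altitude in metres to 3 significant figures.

z ≈ 8820 m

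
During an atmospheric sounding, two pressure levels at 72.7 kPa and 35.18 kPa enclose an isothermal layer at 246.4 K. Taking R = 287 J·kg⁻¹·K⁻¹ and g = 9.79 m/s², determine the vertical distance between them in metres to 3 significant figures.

Δz ≈ 5240 m

Hypsometric equation: Δz = (R T̄/g) ln(P₁/P₂).
R T̄/g = 287 × 246.4 / 9.79 = 7223.4 m.
ln(72.7/35.18) = ln(2.0665) = 0.72586.
Δz = 7223.4 × 0.72586 = 5243.2 m.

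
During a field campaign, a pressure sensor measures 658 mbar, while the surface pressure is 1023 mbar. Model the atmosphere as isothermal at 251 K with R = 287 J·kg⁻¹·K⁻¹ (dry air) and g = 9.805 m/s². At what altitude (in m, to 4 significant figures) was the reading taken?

Scale height: H = RT/g = 287 × 251 / 9.805 = 7347.0 m.
Invert the barometric formula: z = H ln(P₀/P).
P₀/P = 1023/658 = 1.5547; ln(1.5547) = 0.44128.
z = 7347.0 × 0.44128 = 3242.1 m.

z ≈ 3242 m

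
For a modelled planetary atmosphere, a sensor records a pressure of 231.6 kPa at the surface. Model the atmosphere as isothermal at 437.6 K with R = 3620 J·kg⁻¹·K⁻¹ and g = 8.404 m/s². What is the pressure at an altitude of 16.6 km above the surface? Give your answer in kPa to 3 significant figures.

Scale height: H = RT/g = 3620 × 437.6 / 8.404 = 188500 m.
Barometric formula: P = P₀ exp(−z/H).
z/H = 16600/188500 = 0.088064; exp(−0.088064) = 0.91570.
P = 231.6 × 0.91570 = 212.08 kPa.

P ≈ 212 kPa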